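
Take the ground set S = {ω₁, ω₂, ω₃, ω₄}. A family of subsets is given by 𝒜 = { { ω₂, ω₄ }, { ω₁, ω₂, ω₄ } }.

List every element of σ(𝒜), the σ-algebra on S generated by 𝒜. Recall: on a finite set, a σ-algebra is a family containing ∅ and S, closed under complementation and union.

|σ(𝒜)| = 8.  σ(𝒜) = { {  }, { ω₁ }, { ω₃ }, { ω₁, ω₃ }, { ω₂, ω₄ }, { ω₁, ω₂, ω₄ }, { ω₂, ω₃, ω₄ }, S }

Check:
Initial family (4 sets): { {  }, { ω₂, ω₄ }, { ω₁, ω₂, ω₄ }, S }.
Round 1: +2 →
  { ω₃ }  = complement { ω₁, ω₂, ω₄ }
  { ω₁, ω₃ }  = complement { ω₂, ω₄ }
  (now 6)
Round 2: +1 →
  { ω₂, ω₃, ω₄ }  = { ω₃ } ∪ { ω₂, ω₄ }
  (now 7)
Round 3. New:
  { ω₁ }  = complement { ω₂, ω₃, ω₄ }
  (now 8)
Round 4: already closed under ᶜ and ∪.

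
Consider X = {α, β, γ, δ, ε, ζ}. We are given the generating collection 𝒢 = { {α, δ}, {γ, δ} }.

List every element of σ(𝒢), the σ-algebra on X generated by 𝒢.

Start: 𝒢 ∪ {∅, X} = { ∅, {α, δ}, {γ, δ}, X }.
Round 1: 3 new —
  {α, γ, δ}  = {γ, δ} ∪ {α, δ}
  {α, β, ε, ζ}  = {γ, δ}ᶜ
  {β, γ, ε, ζ}  = {α, δ}ᶜ
Round 2. New:
  {β, ε, ζ}  = {α, γ, δ}ᶜ
  {α, β, γ, ε, ζ}  = {β, γ, ε, ζ} ∪ {α, β, ε, ζ}
  {α, β, δ, ε, ζ}  = {α, δ} ∪ {α, β, ε, ζ}
  {β, γ, δ, ε, ζ}  = {γ, δ} ∪ {β, γ, ε, ζ}
Round 3 adds 3:
  {α}  = {β, γ, δ, ε, ζ}ᶜ
  {γ}  = {α, β, δ, ε, ζ}ᶜ
  {δ}  = {α, β, γ, ε, ζ}ᶜ
Round 4: 2 new —
  {α, γ}  = {γ} ∪ {α}
  {β, δ, ε, ζ}  = {δ} ∪ {β, ε, ζ}
Round 5: stable.

σ(𝒢) = { ∅, {α}, {γ}, {δ}, {α, γ}, {α, δ}, {γ, δ}, {α, γ, δ}, {β, ε, ζ}, {α, β, ε, ζ}, {β, γ, ε, ζ}, {β, δ, ε, ζ}, {α, β, γ, ε, ζ}, {α, β, δ, ε, ζ}, {β, γ, δ, ε, ζ}, X }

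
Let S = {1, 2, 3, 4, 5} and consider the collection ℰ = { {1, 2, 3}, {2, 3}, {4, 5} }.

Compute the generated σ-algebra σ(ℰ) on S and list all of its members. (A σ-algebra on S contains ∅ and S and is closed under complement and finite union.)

Initial family (5 sets): { {}, {2, 3}, {4, 5}, {1, 2, 3}, S }.
Round 1 (2 new):
  {1, 4, 5}  = complement {2, 3}
  {2, 3, 4, 5}  = {4, 5} ∪ {2, 3}
Round 2 (1 new):
  {1}  = complement {2, 3, 4, 5}
Round 3: stable.

Hence σ(ℰ) has 8 members: { {}, {1}, {2, 3}, {4, 5}, {1, 2, 3}, {1, 4, 5}, {2, 3, 4, 5}, S }.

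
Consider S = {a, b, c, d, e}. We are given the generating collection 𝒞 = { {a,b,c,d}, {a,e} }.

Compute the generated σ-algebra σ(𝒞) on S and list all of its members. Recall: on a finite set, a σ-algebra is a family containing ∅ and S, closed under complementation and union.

Answer: σ(𝒞) = { ∅, {a}, {e}, {a,e}, {b,c,d}, {a,b,c,d}, {b,c,d,e}, S }

Check:
Start: 𝒞 ∪ {∅, S} = { ∅, {a,e}, {a,b,c,d}, S }.
Iteration 1: +2 →
  {e}  = ᶜ of {a,b,c,d}
  {b,c,d}  = ᶜ of {a,e}
  — 6 sets.
Iteration 2 (1 new):
  {b,c,d,e}  = {b,c,d} ∪ {e}
  — 7 sets.
Iteration 3. New:
  {a}  = ᶜ of {b,c,d,e}
  — 8 sets.
After Iteration 4 the family is unchanged; done.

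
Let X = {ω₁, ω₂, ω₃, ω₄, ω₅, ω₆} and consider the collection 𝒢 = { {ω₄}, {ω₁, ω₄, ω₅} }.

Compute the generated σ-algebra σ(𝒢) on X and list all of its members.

σ(𝒢) = { {}, {ω₄}, {ω₁, ω₅}, {ω₁, ω₄, ω₅}, {ω₂, ω₃, ω₆}, {ω₂, ω₃, ω₄, ω₆}, {ω₁, ω₂, ω₃, ω₅, ω₆}, X }

Trace:
Begin from { {}, {ω₄}, {ω₁, ω₄, ω₅}, X } (that is, 𝒢 plus ∅ and X).
Iteration 1 (2 new):
  {ω₂, ω₃, ω₆}  = ᶜ of {ω₁, ω₄, ω₅}
  {ω₁, ω₂, ω₃, ω₅, ω₆}  = ᶜ of {ω₄}
  [6 total]
Iteration 2: 1 new —
  {ω₂, ω₃, ω₄, ω₆}  = {ω₄} ∪ {ω₂, ω₃, ω₆}
  [7 total]
Iteration 3 (1 new):
  {ω₁, ω₅}  = ᶜ of {ω₂, ω₃, ω₄, ω₆}
  [8 total]
Iteration 4: already closed under ᶜ and ∪.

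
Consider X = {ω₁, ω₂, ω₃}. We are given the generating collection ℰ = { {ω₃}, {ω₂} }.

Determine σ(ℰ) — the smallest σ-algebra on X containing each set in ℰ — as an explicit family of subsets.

σ(ℰ) = { ∅, {ω₁}, {ω₂}, {ω₃}, {ω₁,ω₂}, {ω₁,ω₃}, {ω₂,ω₃}, X }

Working:
Begin from { ∅, {ω₂}, {ω₃}, X } (that is, ℰ plus ∅ and X).
Pass 1: +3 →
  {ω₁,ω₂}  = {ω₃}ᶜ
  {ω₁,ω₃}  = {ω₂}ᶜ
  {ω₂,ω₃}  = {ω₃} ∪ {ω₂}
  — 7 sets.
Pass 2: +1 →
  {ω₁}  = {ω₂,ω₃}ᶜ
  — 8 sets.
Pass 3 adds nothing — fixpoint reached.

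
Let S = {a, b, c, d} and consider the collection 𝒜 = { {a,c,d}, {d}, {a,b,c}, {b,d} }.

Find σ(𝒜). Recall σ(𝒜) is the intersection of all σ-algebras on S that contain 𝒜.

σ(𝒜) (8 sets): { {}, {b}, {d}, {a,c}, {b,d}, {a,b,c}, {a,c,d}, S }

Trace:
Start: 𝒜 ∪ {∅, S} = { {}, {d}, {b,d}, {a,b,c}, {a,c,d}, S }.
Round 1 adds 2:
  {b}  = ᶜ of {a,c,d}
  {a,c}  = ᶜ of {b,d}
  [8 total]
After Round 2 the family is unchanged; done.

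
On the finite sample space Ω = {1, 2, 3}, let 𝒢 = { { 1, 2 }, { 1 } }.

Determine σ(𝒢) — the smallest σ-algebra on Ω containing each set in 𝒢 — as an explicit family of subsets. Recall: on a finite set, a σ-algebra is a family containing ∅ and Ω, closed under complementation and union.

Start: 𝒢 ∪ {∅, Ω} = { {  }, { 1 }, { 1, 2 }, Ω }.
Iteration 1. New:
  { 3 }  = { 1, 2 }ᶜ
  { 2, 3 }  = { 1 }ᶜ
  (now 6)
Iteration 2: 1 new —
  { 1, 3 }  = { 3 } ∪ { 1 }
  (now 7)
Iteration 3 adds 1:
  { 2 }  = { 1, 3 }ᶜ
  (now 8)
After Iteration 4 the family is unchanged; done.

|σ(𝒢)| = 8.  σ(𝒢) = { {  }, { 1 }, { 2 }, { 3 }, { 1, 2 }, { 1, 3 }, { 2, 3 }, Ω }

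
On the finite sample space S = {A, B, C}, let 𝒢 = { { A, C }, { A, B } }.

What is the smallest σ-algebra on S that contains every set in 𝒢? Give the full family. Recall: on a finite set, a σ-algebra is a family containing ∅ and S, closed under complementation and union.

Begin from { ∅, { A, B }, { A, C }, S } (that is, 𝒢 plus ∅ and S).
Pass 1. New:
  { B }  = complement { A, C }
  { C }  = complement { A, B }
  — 6 sets.
Pass 2 (1 new):
  { B, C }  = { C } ∪ { B }
  — 7 sets.
Pass 3 adds 1:
  { A }  = complement { B, C }
  — 8 sets.
Pass 4: already closed under ᶜ and ∪.

|σ(𝒢)| = 8.  σ(𝒢) = { ∅, { A }, { B }, { C }, { A, B }, { A, C }, { B, C }, S }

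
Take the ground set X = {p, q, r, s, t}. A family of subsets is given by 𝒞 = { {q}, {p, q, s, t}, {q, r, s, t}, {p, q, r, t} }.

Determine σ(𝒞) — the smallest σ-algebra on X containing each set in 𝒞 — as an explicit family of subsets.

Start: 𝒞 ∪ {∅, X} = { {}, {q}, {p, q, r, t}, {p, q, s, t}, {q, r, s, t}, X }.
Pass 1 adds 4:
  {p}  = ᶜ of {q, r, s, t}
  {r}  = ᶜ of {p, q, s, t}
  {s}  = ᶜ of {p, q, r, t}
  {p, r, s, t}  = ᶜ of {q}
  |family| = 10
Pass 2. New:
  {p, q}  = {q} ∪ {p}
  {p, r}  = {r} ∪ {p}
  {p, s}  = {s} ∪ {p}
  {q, r}  = {q} ∪ {r}
  {q, s}  = {q} ∪ {s}
  {r, s}  = {r} ∪ {s}
  |family| = 16
Pass 3: +11 →
  {p, q, r}  = {r} ∪ {p, q}
  {p, q, s}  = {p, q} ∪ {p, s}
  {p, q, t}  = ᶜ of {r, s}
  {p, r, s}  = {r} ∪ {p, s}
  {p, r, t}  = ᶜ of {q, s}
  {p, s, t}  = ᶜ of {q, r}
  {q, r, s}  = {r} ∪ {q, s}
  {q, r, t}  = ᶜ of {p, s}
  {q, s, t}  = ᶜ of {p, r}
  {r, s, t}  = ᶜ of {p, q}
  {p, q, r, s}  = {r, s} ∪ {p, q}
  |family| = 27
Pass 4 adds 5:
  {t}  = ᶜ of {p, q, r, s}
  {p, t}  = ᶜ of {q, r, s}
  {q, t}  = ᶜ of {p, r, s}
  {r, t}  = ᶜ of {p, q, s}
  {s, t}  = ᶜ of {p, q, r}
  |family| = 32
After Pass 5 the family is unchanged; done.

|σ(𝒞)| = 32.  σ(𝒞) = { {}, {p}, {q}, {r}, {s}, {t}, {p, q}, {p, r}, {p, s}, {p, t}, {q, r}, {q, s}, {q, t}, {r, s}, {r, t}, {s, t}, {p, q, r}, {p, q, s}, {p, q, t}, {p, r, s}, {p, r, t}, {p, s, t}, {q, r, s}, {q, r, t}, {q, s, t}, {r, s, t}, {p, q, r, s}, {p, q, r, t}, {p, q, s, t}, {p, r, s, t}, {q, r, s, t}, X }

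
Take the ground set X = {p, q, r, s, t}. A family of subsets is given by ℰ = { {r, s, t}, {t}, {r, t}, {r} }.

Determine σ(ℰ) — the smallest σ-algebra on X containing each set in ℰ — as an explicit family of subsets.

Begin from { ∅, {r}, {t}, {r, t}, {r, s, t}, X } (that is, ℰ plus ∅ and X).
Pass 1: 4 new —
  {p, q}  = {r, s, t}ᶜ
  {p, q, s}  = {r, t}ᶜ
  {p, q, r, s}  = {t}ᶜ
  {p, q, s, t}  = {r}ᶜ
  |family| = 10
Pass 2. New:
  {p, q, r}  = {p, q} ∪ {r}
  {p, q, t}  = {p, q} ∪ {t}
  {p, q, r, t}  = {p, q} ∪ {r, t}
  |family| = 13
Pass 3: +3 →
  {s}  = {p, q, r, t}ᶜ
  {r, s}  = {p, q, t}ᶜ
  {s, t}  = {p, q, r}ᶜ
  |family| = 16
After Pass 4 the family is unchanged; done.

|σ(ℰ)| = 16.  σ(ℰ) = { ∅, {r}, {s}, {t}, {p, q}, {r, s}, {r, t}, {s, t}, {p, q, r}, {p, q, s}, {p, q, t}, {r, s, t}, {p, q, r, s}, {p, q, r, t}, {p, q, s, t}, X }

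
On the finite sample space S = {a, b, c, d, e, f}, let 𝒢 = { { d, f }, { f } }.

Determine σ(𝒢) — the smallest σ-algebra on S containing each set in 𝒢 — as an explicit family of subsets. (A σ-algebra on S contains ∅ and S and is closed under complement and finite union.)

Take S₀ = 𝒢 ∪ {∅, S} = { {}, { f }, { d, f }, S }.
Round 1: +2 →
  { a, b, c, e }  = { d, f }ᶜ
  { a, b, c, d, e }  = { f }ᶜ
  [6 total]
Round 2: +1 →
  { a, b, c, e, f }  = { a, b, c, e } ∪ { f }
  [7 total]
Round 3 (1 new):
  { d }  = { a, b, c, e, f }ᶜ
  [8 total]
Round 4: closed — nothing new.

|σ(𝒢)| = 8.  σ(𝒢) = { {}, { d }, { f }, { d, f }, { a, b, c, e }, { a, b, c, d, e }, { a, b, c, e, f }, S }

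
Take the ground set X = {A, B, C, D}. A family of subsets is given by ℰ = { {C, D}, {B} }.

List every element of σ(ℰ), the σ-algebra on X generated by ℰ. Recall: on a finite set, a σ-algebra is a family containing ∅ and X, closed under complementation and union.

Seed the family with ℰ together with ∅ and X: { ∅, {B}, {C, D}, X }.
Round 1 adds 3:
  {A, B}  = complement {C, D}
  {A, C, D}  = complement {B}
  {B, C, D}  = {B} ∪ {C, D}
  |family| = 7
Round 2: +1 →
  {A}  = complement {B, C, D}
  |family| = 8
Round 3: stable.

σ(ℰ) = { ∅, {A}, {B}, {A, B}, {C, D}, {A, C, D}, {B, C, D}, X }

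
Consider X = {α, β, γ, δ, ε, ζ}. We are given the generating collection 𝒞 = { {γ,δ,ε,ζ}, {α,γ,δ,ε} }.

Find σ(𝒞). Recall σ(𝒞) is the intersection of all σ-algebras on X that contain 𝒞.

Start: 𝒞 ∪ {∅, X} = { ∅, {α,γ,δ,ε}, {γ,δ,ε,ζ}, X }.
Pass 1 adds 3:
  {α,β}  = {γ,δ,ε,ζ}ᶜ
  {β,ζ}  = {α,γ,δ,ε}ᶜ
  {α,γ,δ,ε,ζ}  = {α,γ,δ,ε} ∪ {γ,δ,ε,ζ}
Pass 2 (4 new):
  {β}  = {α,γ,δ,ε,ζ}ᶜ
  {α,β,ζ}  = {α,β} ∪ {β,ζ}
  {α,β,γ,δ,ε}  = {α,γ,δ,ε} ∪ {α,β}
  {β,γ,δ,ε,ζ}  = {γ,δ,ε,ζ} ∪ {β,ζ}
Pass 3: 3 new —
  {α}  = {β,γ,δ,ε,ζ}ᶜ
  {ζ}  = {α,β,γ,δ,ε}ᶜ
  {γ,δ,ε}  = {α,β,ζ}ᶜ
Pass 4 (2 new):
  {α,ζ}  = {α} ∪ {ζ}
  {β,γ,δ,ε}  = {γ,δ,ε} ∪ {β}
Pass 5: no new sets; the family is a σ-algebra.

Therefore σ(𝒞) = { ∅, {α}, {β}, {ζ}, {α,β}, {α,ζ}, {β,ζ}, {α,β,ζ}, {γ,δ,ε}, {α,γ,δ,ε}, {β,γ,δ,ε}, {γ,δ,ε,ζ}, {α,β,γ,δ,ε}, {α,γ,δ,ε,ζ}, {β,γ,δ,ε,ζ}, X } (|σ(𝒞)| = 16).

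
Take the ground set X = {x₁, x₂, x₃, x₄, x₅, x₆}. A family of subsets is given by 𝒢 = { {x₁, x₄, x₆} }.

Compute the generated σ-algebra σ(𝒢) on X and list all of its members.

σ(𝒢) = { {}, {x₁, x₄, x₆}, {x₂, x₃, x₅}, X }

Trace:
Begin from { {}, {x₁, x₄, x₆}, X } (that is, 𝒢 plus ∅ and X).
Round 1. New:
  {x₂, x₃, x₅}  = {x₁, x₄, x₆}ᶜ
  (now 4)
Round 2: no new sets; the family is a σ-algebra.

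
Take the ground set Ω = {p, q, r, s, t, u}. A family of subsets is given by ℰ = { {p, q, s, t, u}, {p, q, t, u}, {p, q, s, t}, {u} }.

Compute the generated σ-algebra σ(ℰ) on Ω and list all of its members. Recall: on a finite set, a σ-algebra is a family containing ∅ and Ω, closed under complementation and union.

Initial family (6 sets): { {}, {u}, {p, q, s, t}, {p, q, t, u}, {p, q, s, t, u}, Ω }.
Step 1: 4 new —
  {r}  = ᶜ of {p, q, s, t, u}
  {r, s}  = ᶜ of {p, q, t, u}
  {r, u}  = ᶜ of {p, q, s, t}
  {p, q, r, s, t}  = ᶜ of {u}
  — 10 sets.
Step 2 (2 new):
  {r, s, u}  = {r, s} ∪ {u}
  {p, q, r, t, u}  = {r} ∪ {p, q, t, u}
  — 12 sets.
Step 3: 2 new —
  {s}  = ᶜ of {p, q, r, t, u}
  {p, q, t}  = ᶜ of {r, s, u}
  — 14 sets.
Step 4: +2 →
  {s, u}  = {s} ∪ {u}
  {p, q, r, t}  = {r} ∪ {p, q, t}
  — 16 sets.
Step 5: no new sets; the family is a σ-algebra.

Therefore σ(ℰ) = { {}, {r}, {s}, {u}, {r, s}, {r, u}, {s, u}, {p, q, t}, {r, s, u}, {p, q, r, t}, {p, q, s, t}, {p, q, t, u}, {p, q, r, s, t}, {p, q, r, t, u}, {p, q, s, t, u}, Ω } (|σ(ℰ)| = 16).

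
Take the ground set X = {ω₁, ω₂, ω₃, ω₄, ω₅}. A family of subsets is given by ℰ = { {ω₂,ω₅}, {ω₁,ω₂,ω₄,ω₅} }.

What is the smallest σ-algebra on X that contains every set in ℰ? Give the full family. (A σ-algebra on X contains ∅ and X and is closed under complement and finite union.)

Initial family (4 sets): { {}, {ω₂,ω₅}, {ω₁,ω₂,ω₄,ω₅}, X }.
Pass 1. New:
  {ω₃}  = {ω₁,ω₂,ω₄,ω₅}ᶜ
  {ω₁,ω₃,ω₄}  = {ω₂,ω₅}ᶜ
  — 6 sets.
Pass 2 adds 1:
  {ω₂,ω₃,ω₅}  = {ω₃} ∪ {ω₂,ω₅}
  — 7 sets.
Pass 3: 1 new —
  {ω₁,ω₄}  = {ω₂,ω₃,ω₅}ᶜ
  — 8 sets.
Pass 4 adds nothing — fixpoint reached.

σ(ℰ) = { {}, {ω₃}, {ω₁,ω₄}, {ω₂,ω₅}, {ω₁,ω₃,ω₄}, {ω₂,ω₃,ω₅}, {ω₁,ω₂,ω₄,ω₅}, X }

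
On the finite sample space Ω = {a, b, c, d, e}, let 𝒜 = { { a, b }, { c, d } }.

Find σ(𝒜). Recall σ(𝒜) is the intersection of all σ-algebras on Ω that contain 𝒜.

σ(𝒜) = { {  }, { e }, { a, b }, { c, d }, { a, b, e }, { c, d, e }, { a, b, c, d }, Ω }

Trace:
Begin from { {  }, { a, b }, { c, d }, Ω } (that is, 𝒜 plus ∅ and Ω).
Pass 1: +3 →
  { a, b, e }  = { c, d }ᶜ
  { c, d, e }  = { a, b }ᶜ
  { a, b, c, d }  = { a, b } ∪ { c, d }
  |family| = 7
Pass 2. New:
  { e }  = { a, b, c, d }ᶜ
  |family| = 8
Pass 3: already closed under ᶜ and ∪.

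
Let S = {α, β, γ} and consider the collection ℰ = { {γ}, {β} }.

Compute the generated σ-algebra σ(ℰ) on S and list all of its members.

|σ(ℰ)| = 8.  σ(ℰ) = { {}, {α}, {β}, {γ}, {α,β}, {α,γ}, {β,γ}, S }

Trace:
Start: ℰ ∪ {∅, S} = { {}, {β}, {γ}, S }.
Round 1 adds 3:
  {α,β}  = S∖{γ}
  {α,γ}  = S∖{β}
  {β,γ}  = {γ} ∪ {β}
Round 2: 1 new —
  {α}  = S∖{β,γ}
Round 3 adds nothing — fixpoint reached.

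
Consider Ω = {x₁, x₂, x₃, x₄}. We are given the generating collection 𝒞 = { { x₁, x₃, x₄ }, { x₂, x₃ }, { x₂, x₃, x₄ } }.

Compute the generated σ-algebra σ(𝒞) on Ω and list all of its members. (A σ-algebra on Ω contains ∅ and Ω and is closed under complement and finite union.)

Seed the family with 𝒞 together with ∅ and Ω: { ∅, { x₂, x₃ }, { x₁, x₃, x₄ }, { x₂, x₃, x₄ }, Ω }.
Pass 1 adds 3:
  { x₁ }  = { x₂, x₃, x₄ }ᶜ
  { x₂ }  = { x₁, x₃, x₄ }ᶜ
  { x₁, x₄ }  = { x₂, x₃ }ᶜ
Pass 2 (3 new):
  { x₁, x₂ }  = { x₂ } ∪ { x₁ }
  { x₁, x₂, x₃ }  = { x₂, x₃ } ∪ { x₁ }
  { x₁, x₂, x₄ }  = { x₂ } ∪ { x₁, x₄ }
Pass 3 adds 3:
  { x₃ }  = { x₁, x₂, x₄ }ᶜ
  { x₄ }  = { x₁, x₂, x₃ }ᶜ
  { x₃, x₄ }  = { x₁, x₂ }ᶜ
Pass 4 adds 2:
  { x₁, x₃ }  = { x₃ } ∪ { x₁ }
  { x₂, x₄ }  = { x₄ } ∪ { x₂ }
Pass 5: closed — nothing new.

Therefore σ(𝒞) = { ∅, { x₁ }, { x₂ }, { x₃ }, { x₄ }, { x₁, x₂ }, { x₁, x₃ }, { x₁, x₄ }, { x₂, x₃ }, { x₂, x₄ }, { x₃, x₄ }, { x₁, x₂, x₃ }, { x₁, x₂, x₄ }, { x₁, x₃, x₄ }, { x₂, x₃, x₄ }, Ω } (|σ(𝒞)| = 16).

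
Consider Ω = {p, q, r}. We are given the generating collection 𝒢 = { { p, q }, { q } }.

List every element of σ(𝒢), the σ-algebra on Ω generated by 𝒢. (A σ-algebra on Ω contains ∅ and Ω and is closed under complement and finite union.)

σ(𝒢) (8 sets): { ∅, { p }, { q }, { r }, { p, q }, { p, r }, { q, r }, Ω }

Derivation:
Initial family (4 sets): { ∅, { q }, { p, q }, Ω }.
Pass 1 (2 new):
  { r }  = ᶜ of { p, q }
  { p, r }  = ᶜ of { q }
  |family| = 6
Pass 2: 1 new —
  { q, r }  = { r } ∪ { q }
  |family| = 7
Pass 3 (1 new):
  { p }  = ᶜ of { q, r }
  |family| = 8
Pass 4: stable.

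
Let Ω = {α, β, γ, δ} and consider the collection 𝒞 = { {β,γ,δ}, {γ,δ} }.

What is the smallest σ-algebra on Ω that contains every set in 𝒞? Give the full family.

σ(𝒞) (8 sets): { {}, {α}, {β}, {α,β}, {γ,δ}, {α,γ,δ}, {β,γ,δ}, Ω }

Trace:
Initial family (4 sets): { {}, {γ,δ}, {β,γ,δ}, Ω }.
Round 1: 2 new —
  {α}  = Ω∖{β,γ,δ}
  {α,β}  = Ω∖{γ,δ}
  (now 6)
Round 2: 1 new —
  {α,γ,δ}  = {γ,δ} ∪ {α}
  (now 7)
Round 3 (1 new):
  {β}  = Ω∖{α,γ,δ}
  (now 8)
Round 4: no new sets; the family is a σ-algebra.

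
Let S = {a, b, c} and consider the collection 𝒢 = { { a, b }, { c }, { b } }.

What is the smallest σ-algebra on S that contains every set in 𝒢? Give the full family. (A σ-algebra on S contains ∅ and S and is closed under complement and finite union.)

|σ(𝒢)| = 8.  σ(𝒢) = { ∅, { a }, { b }, { c }, { a, b }, { a, c }, { b, c }, S }

Trace:
Begin from { ∅, { b }, { c }, { a, b }, S } (that is, 𝒢 plus ∅ and S).
Round 1: +2 →
  { a, c }  = ᶜ of { b }
  { b, c }  = { c } ∪ { b }
Round 2: +1 →
  { a }  = ᶜ of { b, c }
After Round 3 the family is unchanged; done.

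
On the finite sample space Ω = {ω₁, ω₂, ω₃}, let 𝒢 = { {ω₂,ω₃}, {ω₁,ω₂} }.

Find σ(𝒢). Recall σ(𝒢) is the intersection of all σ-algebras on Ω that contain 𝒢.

|σ(𝒢)| = 8.  σ(𝒢) = { {}, {ω₁}, {ω₂}, {ω₃}, {ω₁,ω₂}, {ω₁,ω₃}, {ω₂,ω₃}, Ω }

Trace:
Begin from { {}, {ω₁,ω₂}, {ω₂,ω₃}, Ω } (that is, 𝒢 plus ∅ and Ω).
Step 1: 2 new —
  {ω₁}  = ᶜ of {ω₂,ω₃}
  {ω₃}  = ᶜ of {ω₁,ω₂}
Step 2: +1 →
  {ω₁,ω₃}  = {ω₃} ∪ {ω₁}
Step 3 adds 1:
  {ω₂}  = ᶜ of {ω₁,ω₃}
Step 4: closed — nothing new.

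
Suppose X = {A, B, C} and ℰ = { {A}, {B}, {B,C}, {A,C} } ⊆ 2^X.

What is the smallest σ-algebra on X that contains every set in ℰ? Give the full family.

Take S₀ = ℰ ∪ {∅, X} = { {}, {A}, {B}, {A,C}, {B,C}, X }.
Round 1 adds 1:
  {A,B}  = {B} ∪ {A}
  — 7 sets.
Round 2: +1 →
  {C}  = {A,B}ᶜ
  — 8 sets.
Round 3: closed — nothing new.

Hence σ(ℰ) has 8 members: { {}, {A}, {B}, {C}, {A,B}, {A,C}, {B,C}, X }.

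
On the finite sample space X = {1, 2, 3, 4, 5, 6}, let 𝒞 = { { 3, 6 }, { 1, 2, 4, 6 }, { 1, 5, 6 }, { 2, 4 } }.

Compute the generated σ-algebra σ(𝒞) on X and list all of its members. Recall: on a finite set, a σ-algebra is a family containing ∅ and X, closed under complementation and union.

Begin from { ∅, { 2, 4 }, { 3, 6 }, { 1, 5, 6 }, { 1, 2, 4, 6 }, X } (that is, 𝒞 plus ∅ and X).
Step 1: 7 new —
  { 3, 5 }  = X∖{ 1, 2, 4, 6 }
  { 2, 3, 4 }  = X∖{ 1, 5, 6 }
  { 1, 2, 4, 5 }  = X∖{ 3, 6 }
  { 1, 3, 5, 6 }  = X∖{ 2, 4 }
  { 2, 3, 4, 6 }  = { 3, 6 } ∪ { 2, 4 }
  { 1, 2, 3, 4, 6 }  = { 1, 2, 4, 6 } ∪ { 3, 6 }
  { 1, 2, 4, 5, 6 }  = { 1, 2, 4, 6 } ∪ { 1, 5, 6 }
  |family| = 13
Step 2: +7 →
  { 3 }  = X∖{ 1, 2, 4, 5, 6 }
  { 5 }  = X∖{ 1, 2, 3, 4, 6 }
  { 1, 5 }  = X∖{ 2, 3, 4, 6 }
  { 3, 5, 6 }  = { 3, 6 } ∪ { 3, 5 }
  { 2, 3, 4, 5 }  = { 2, 3, 4 } ∪ { 3, 5 }
  { 1, 2, 3, 4, 5 }  = { 2, 3, 4 } ∪ { 1, 2, 4, 5 }
  { 2, 3, 4, 5, 6 }  = { 2, 3, 4, 6 } ∪ { 3, 5 }
  |family| = 20
Step 3 (6 new):
  { 1 }  = X∖{ 2, 3, 4, 5, 6 }
  { 6 }  = X∖{ 1, 2, 3, 4, 5 }
  { 1, 6 }  = X∖{ 2, 3, 4, 5 }
  { 1, 2, 4 }  = X∖{ 3, 5, 6 }
  { 1, 3, 5 }  = { 1, 5 } ∪ { 3, 5 }
  { 2, 4, 5 }  = { 2, 4 } ∪ { 5 }
  |family| = 26
Step 4 (6 new):
  { 1, 3 }  = { 3 } ∪ { 1 }
  { 5, 6 }  = { 6 } ∪ { 5 }
  { 1, 3, 6 }  = X∖{ 2, 4, 5 }
  { 2, 4, 6 }  = X∖{ 1, 3, 5 }
  { 1, 2, 3, 4 }  = { 1, 2, 4 } ∪ { 3 }
  { 2, 4, 5, 6 }  = { 6 } ∪ { 2, 4, 5 }
  |family| = 32
Step 5: closed — nothing new.

|σ(𝒞)| = 32.  σ(𝒞) = { ∅, { 1 }, { 3 }, { 5 }, { 6 }, { 1, 3 }, { 1, 5 }, { 1, 6 }, { 2, 4 }, { 3, 5 }, { 3, 6 }, { 5, 6 }, { 1, 2, 4 }, { 1, 3, 5 }, { 1, 3, 6 }, { 1, 5, 6 }, { 2, 3, 4 }, { 2, 4, 5 }, { 2, 4, 6 }, { 3, 5, 6 }, { 1, 2, 3, 4 }, { 1, 2, 4, 5 }, { 1, 2, 4, 6 }, { 1, 3, 5, 6 }, { 2, 3, 4, 5 }, { 2, 3, 4, 6 }, { 2, 4, 5, 6 }, { 1, 2, 3, 4, 5 }, { 1, 2, 3, 4, 6 }, { 1, 2, 4, 5, 6 }, { 2, 3, 4, 5, 6 }, X }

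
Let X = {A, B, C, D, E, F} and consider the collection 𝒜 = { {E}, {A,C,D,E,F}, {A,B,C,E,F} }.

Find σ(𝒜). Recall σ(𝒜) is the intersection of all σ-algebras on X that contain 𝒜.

σ(𝒜) (16 sets): { {}, {B}, {D}, {E}, {B,D}, {B,E}, {D,E}, {A,C,F}, {B,D,E}, {A,B,C,F}, {A,C,D,F}, {A,C,E,F}, {A,B,C,D,F}, {A,B,C,E,F}, {A,C,D,E,F}, X }

Derivation:
Start: 𝒜 ∪ {∅, X} = { {}, {E}, {A,B,C,E,F}, {A,C,D,E,F}, X }.
Pass 1 (3 new):
  {B}  = ᶜ of {A,C,D,E,F}
  {D}  = ᶜ of {A,B,C,E,F}
  {A,B,C,D,F}  = ᶜ of {E}
  — 8 sets.
Pass 2: 3 new —
  {B,D}  = {D} ∪ {B}
  {B,E}  = {B} ∪ {E}
  {D,E}  = {D} ∪ {E}
  — 11 sets.
Pass 3: +4 →
  {B,D,E}  = {D,E} ∪ {B,E}
  {A,B,C,F}  = ᶜ of {D,E}
  {A,C,D,F}  = ᶜ of {B,E}
  {A,C,E,F}  = ᶜ of {B,D}
  — 15 sets.
Pass 4 adds 1:
  {A,C,F}  = ᶜ of {B,D,E}
  — 16 sets.
Pass 5: stable.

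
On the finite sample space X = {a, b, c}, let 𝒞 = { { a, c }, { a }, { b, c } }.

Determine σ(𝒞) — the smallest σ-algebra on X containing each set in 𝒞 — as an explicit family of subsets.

σ(𝒞) (8 sets): { {  }, { a }, { b }, { c }, { a, b }, { a, c }, { b, c }, X }

Working:
Seed the family with 𝒞 together with ∅ and X: { {  }, { a }, { a, c }, { b, c }, X }.
Round 1. New:
  { b }  = X∖{ a, c }
  [6 total]
Round 2: +1 →
  { a, b }  = { b } ∪ { a }
  [7 total]
Round 3: 1 new —
  { c }  = X∖{ a, b }
  [8 total]
After Round 4 the family is unchanged; done.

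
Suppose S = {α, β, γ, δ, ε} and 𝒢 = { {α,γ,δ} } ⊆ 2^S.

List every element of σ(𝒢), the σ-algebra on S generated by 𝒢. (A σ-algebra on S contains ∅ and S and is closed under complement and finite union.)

Initial family (3 sets): { ∅, {α,γ,δ}, S }.
Pass 1. New:
  {β,ε}  = S∖{α,γ,δ}
After Pass 2 the family is unchanged; done.

σ(𝒢) = { ∅, {β,ε}, {α,γ,δ}, S }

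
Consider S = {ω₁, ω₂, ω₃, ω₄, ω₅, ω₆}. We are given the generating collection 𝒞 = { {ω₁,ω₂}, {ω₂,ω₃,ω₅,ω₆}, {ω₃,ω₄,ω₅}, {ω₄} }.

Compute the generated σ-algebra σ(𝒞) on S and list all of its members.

Start: 𝒞 ∪ {∅, S} = { ∅, {ω₄}, {ω₁,ω₂}, {ω₃,ω₄,ω₅}, {ω₂,ω₃,ω₅,ω₆}, S }.
Pass 1 adds 7:
  {ω₁,ω₄}  = complement {ω₂,ω₃,ω₅,ω₆}
  {ω₁,ω₂,ω₄}  = {ω₁,ω₂} ∪ {ω₄}
  {ω₁,ω₂,ω₆}  = complement {ω₃,ω₄,ω₅}
  {ω₃,ω₄,ω₅,ω₆}  = complement {ω₁,ω₂}
  {ω₁,ω₂,ω₃,ω₄,ω₅}  = {ω₃,ω₄,ω₅} ∪ {ω₁,ω₂}
  {ω₁,ω₂,ω₃,ω₅,ω₆}  = complement {ω₄}
  {ω₂,ω₃,ω₄,ω₅,ω₆}  = {ω₃,ω₄,ω₅} ∪ {ω₂,ω₃,ω₅,ω₆}
  (now 13)
Pass 2 (6 new):
  {ω₁}  = complement {ω₂,ω₃,ω₄,ω₅,ω₆}
  {ω₆}  = complement {ω₁,ω₂,ω₃,ω₄,ω₅}
  {ω₃,ω₅,ω₆}  = complement {ω₁,ω₂,ω₄}
  {ω₁,ω₂,ω₄,ω₆}  = {ω₁,ω₂,ω₄} ∪ {ω₁,ω₂,ω₆}
  {ω₁,ω₃,ω₄,ω₅}  = {ω₃,ω₄,ω₅} ∪ {ω₁,ω₄}
  {ω₁,ω₃,ω₄,ω₅,ω₆}  = {ω₃,ω₄,ω₅,ω₆} ∪ {ω₁,ω₄}
  (now 19)
Pass 3 (7 new):
  {ω₂}  = complement {ω₁,ω₃,ω₄,ω₅,ω₆}
  {ω₁,ω₆}  = {ω₆} ∪ {ω₁}
  {ω₂,ω₆}  = complement {ω₁,ω₃,ω₄,ω₅}
  {ω₃,ω₅}  = complement {ω₁,ω₂,ω₄,ω₆}
  {ω₄,ω₆}  = {ω₆} ∪ {ω₄}
  {ω₁,ω₄,ω₆}  = {ω₁,ω₄} ∪ {ω₆}
  {ω₁,ω₃,ω₅,ω₆}  = {ω₃,ω₅,ω₆} ∪ {ω₁}
  (now 26)
Pass 4 (6 new):
  {ω₂,ω₄}  = complement {ω₁,ω₃,ω₅,ω₆}
  {ω₁,ω₃,ω₅}  = {ω₁} ∪ {ω₃,ω₅}
  {ω₂,ω₃,ω₅}  = complement {ω₁,ω₄,ω₆}
  {ω₂,ω₄,ω₆}  = {ω₂} ∪ {ω₄,ω₆}
  {ω₁,ω₂,ω₃,ω₅}  = complement {ω₄,ω₆}
  {ω₂,ω₃,ω₄,ω₅}  = complement {ω₁,ω₆}
  (now 32)
Pass 5 adds nothing — fixpoint reached.

σ(𝒞) = { ∅, {ω₁}, {ω₂}, {ω₄}, {ω₆}, {ω₁,ω₂}, {ω₁,ω₄}, {ω₁,ω₆}, {ω₂,ω₄}, {ω₂,ω₆}, {ω₃,ω₅}, {ω₄,ω₆}, {ω₁,ω₂,ω₄}, {ω₁,ω₂,ω₆}, {ω₁,ω₃,ω₅}, {ω₁,ω₄,ω₆}, {ω₂,ω₃,ω₅}, {ω₂,ω₄,ω₆}, {ω₃,ω₄,ω₅}, {ω₃,ω₅,ω₆}, {ω₁,ω₂,ω₃,ω₅}, {ω₁,ω₂,ω₄,ω₆}, {ω₁,ω₃,ω₄,ω₅}, {ω₁,ω₃,ω₅,ω₆}, {ω₂,ω₃,ω₄,ω₅}, {ω₂,ω₃,ω₅,ω₆}, {ω₃,ω₄,ω₅,ω₆}, {ω₁,ω₂,ω₃,ω₄,ω₅}, {ω₁,ω₂,ω₃,ω₅,ω₆}, {ω₁,ω₃,ω₄,ω₅,ω₆}, {ω₂,ω₃,ω₄,ω₅,ω₆}, S }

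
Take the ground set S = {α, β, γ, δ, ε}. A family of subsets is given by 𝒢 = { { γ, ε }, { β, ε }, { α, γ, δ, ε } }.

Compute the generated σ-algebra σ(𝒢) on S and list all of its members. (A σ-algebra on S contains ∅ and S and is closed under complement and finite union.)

Begin from { {  }, { β, ε }, { γ, ε }, { α, γ, δ, ε }, S } (that is, 𝒢 plus ∅ and S).
Round 1. New:
  { β }  = { α, γ, δ, ε }ᶜ
  { α, β, δ }  = { γ, ε }ᶜ
  { α, γ, δ }  = { β, ε }ᶜ
  { β, γ, ε }  = { β, ε } ∪ { γ, ε }
  — 9 sets.
Round 2. New:
  { α, δ }  = { β, γ, ε }ᶜ
  { α, β, γ, δ }  = { β } ∪ { α, γ, δ }
  { α, β, δ, ε }  = { β, ε } ∪ { α, β, δ }
  — 12 sets.
Round 3 (2 new):
  { γ }  = { α, β, δ, ε }ᶜ
  { ε }  = { α, β, γ, δ }ᶜ
  — 14 sets.
Round 4: +2 →
  { β, γ }  = { γ } ∪ { β }
  { α, δ, ε }  = { α, δ } ∪ { ε }
  — 16 sets.
Round 5: no new sets; the family is a σ-algebra.

σ(𝒢) = { {  }, { β }, { γ }, { ε }, { α, δ }, { β, γ }, { β, ε }, { γ, ε }, { α, β, δ }, { α, γ, δ }, { α, δ, ε }, { β, γ, ε }, { α, β, γ, δ }, { α, β, δ, ε }, { α, γ, δ, ε }, S }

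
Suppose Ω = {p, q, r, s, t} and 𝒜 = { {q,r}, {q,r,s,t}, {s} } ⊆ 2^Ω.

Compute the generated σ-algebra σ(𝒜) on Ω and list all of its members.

σ(𝒜) = { {}, {p}, {s}, {t}, {p,s}, {p,t}, {q,r}, {s,t}, {p,q,r}, {p,s,t}, {q,r,s}, {q,r,t}, {p,q,r,s}, {p,q,r,t}, {q,r,s,t}, Ω }

Derivation:
Take S₀ = 𝒜 ∪ {∅, Ω} = { {}, {s}, {q,r}, {q,r,s,t}, Ω }.
Round 1 (4 new):
  {p}  = complement {q,r,s,t}
  {p,s,t}  = complement {q,r}
  {q,r,s}  = {q,r} ∪ {s}
  {p,q,r,t}  = complement {s}
  |family| = 9
Round 2: 4 new —
  {p,s}  = {s} ∪ {p}
  {p,t}  = complement {q,r,s}
  {p,q,r}  = {q,r} ∪ {p}
  {p,q,r,s}  = {q,r,s} ∪ {p}
  |family| = 13
Round 3 adds 3:
  {t}  = complement {p,q,r,s}
  {s,t}  = complement {p,q,r}
  {q,r,t}  = complement {p,s}
  |family| = 16
After Round 4 the family is unchanged; done.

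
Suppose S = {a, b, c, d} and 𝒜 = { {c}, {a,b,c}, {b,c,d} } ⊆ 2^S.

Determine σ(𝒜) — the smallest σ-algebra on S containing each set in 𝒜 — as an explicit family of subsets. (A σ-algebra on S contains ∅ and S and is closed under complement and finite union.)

Answer: σ(𝒜) = { {}, {a}, {b}, {c}, {d}, {a,b}, {a,c}, {a,d}, {b,c}, {b,d}, {c,d}, {a,b,c}, {a,b,d}, {a,c,d}, {b,c,d}, S }

Check:
Take S₀ = 𝒜 ∪ {∅, S} = { {}, {c}, {a,b,c}, {b,c,d}, S }.
Pass 1: 3 new —
  {a}  = complement {b,c,d}
  {d}  = complement {a,b,c}
  {a,b,d}  = complement {c}
  [8 total]
Pass 2. New:
  {a,c}  = {c} ∪ {a}
  {a,d}  = {d} ∪ {a}
  {c,d}  = {c} ∪ {d}
  [11 total]
Pass 3: +4 →
  {a,b}  = complement {c,d}
  {b,c}  = complement {a,d}
  {b,d}  = complement {a,c}
  {a,c,d}  = {c} ∪ {a,d}
  [15 total]
Pass 4: 1 new —
  {b}  = complement {a,c,d}
  [16 total]
Pass 5: no new sets; the family is a σ-algebra.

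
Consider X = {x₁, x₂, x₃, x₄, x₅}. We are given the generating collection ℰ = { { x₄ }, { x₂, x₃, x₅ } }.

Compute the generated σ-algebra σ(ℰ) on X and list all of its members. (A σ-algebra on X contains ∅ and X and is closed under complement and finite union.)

Answer: σ(ℰ) = { {}, { x₁ }, { x₄ }, { x₁, x₄ }, { x₂, x₃, x₅ }, { x₁, x₂, x₃, x₅ }, { x₂, x₃, x₄, x₅ }, X }

Check:
Initial family (4 sets): { {}, { x₄ }, { x₂, x₃, x₅ }, X }.
Round 1 adds 3:
  { x₁, x₄ }  = { x₂, x₃, x₅ }ᶜ
  { x₁, x₂, x₃, x₅ }  = { x₄ }ᶜ
  { x₂, x₃, x₄, x₅ }  = { x₄ } ∪ { x₂, x₃, x₅ }
  [7 total]
Round 2: +1 →
  { x₁ }  = { x₂, x₃, x₄, x₅ }ᶜ
  [8 total]
Round 3: already closed under ᶜ and ∪.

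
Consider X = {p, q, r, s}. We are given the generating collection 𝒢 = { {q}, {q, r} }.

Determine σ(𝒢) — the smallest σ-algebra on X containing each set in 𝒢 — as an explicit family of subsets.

Take S₀ = 𝒢 ∪ {∅, X} = { {}, {q}, {q, r}, X }.
Iteration 1 adds 2:
  {p, s}  = ᶜ of {q, r}
  {p, r, s}  = ᶜ of {q}
  [6 total]
Iteration 2: 1 new —
  {p, q, s}  = {p, s} ∪ {q}
  [7 total]
Iteration 3. New:
  {r}  = ᶜ of {p, q, s}
  [8 total]
Iteration 4: no new sets; the family is a σ-algebra.

Therefore σ(𝒢) = { {}, {q}, {r}, {p, s}, {q, r}, {p, q, s}, {p, r, s}, X } (|σ(𝒢)| = 8).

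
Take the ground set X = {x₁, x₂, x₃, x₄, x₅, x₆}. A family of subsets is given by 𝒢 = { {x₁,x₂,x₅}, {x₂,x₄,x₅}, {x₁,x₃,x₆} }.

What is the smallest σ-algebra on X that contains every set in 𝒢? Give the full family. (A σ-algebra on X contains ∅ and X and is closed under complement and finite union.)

Start: 𝒢 ∪ {∅, X} = { ∅, {x₁,x₂,x₅}, {x₁,x₃,x₆}, {x₂,x₄,x₅}, X }.
Step 1: 3 new —
  {x₃,x₄,x₆}  = ᶜ of {x₁,x₂,x₅}
  {x₁,x₂,x₄,x₅}  = {x₁,x₂,x₅} ∪ {x₂,x₄,x₅}
  {x₁,x₂,x₃,x₅,x₆}  = {x₁,x₂,x₅} ∪ {x₁,x₃,x₆}
  |family| = 8
Step 2: +4 →
  {x₄}  = ᶜ of {x₁,x₂,x₃,x₅,x₆}
  {x₃,x₆}  = ᶜ of {x₁,x₂,x₄,x₅}
  {x₁,x₃,x₄,x₆}  = {x₃,x₄,x₆} ∪ {x₁,x₃,x₆}
  {x₂,x₃,x₄,x₅,x₆}  = {x₃,x₄,x₆} ∪ {x₂,x₄,x₅}
  |family| = 12
Step 3: 2 new —
  {x₁}  = ᶜ of {x₂,x₃,x₄,x₅,x₆}
  {x₂,x₅}  = ᶜ of {x₁,x₃,x₄,x₆}
  |family| = 14
Step 4: 2 new —
  {x₁,x₄}  = {x₁} ∪ {x₄}
  {x₂,x₃,x₅,x₆}  = {x₂,x₅} ∪ {x₃,x₆}
  |family| = 16
Step 5 adds nothing — fixpoint reached.

Hence σ(𝒢) has 16 members: { ∅, {x₁}, {x₄}, {x₁,x₄}, {x₂,x₅}, {x₃,x₆}, {x₁,x₂,x₅}, {x₁,x₃,x₆}, {x₂,x₄,x₅}, {x₃,x₄,x₆}, {x₁,x₂,x₄,x₅}, {x₁,x₃,x₄,x₆}, {x₂,x₃,x₅,x₆}, {x₁,x₂,x₃,x₅,x₆}, {x₂,x₃,x₄,x₅,x₆}, X }.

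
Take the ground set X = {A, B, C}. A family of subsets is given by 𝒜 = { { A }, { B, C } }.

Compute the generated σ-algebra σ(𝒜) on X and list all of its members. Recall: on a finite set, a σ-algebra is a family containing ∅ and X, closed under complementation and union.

Take S₀ = 𝒜 ∪ {∅, X} = { {}, { A }, { B, C }, X }.
Iteration 1 adds nothing — fixpoint reached.

σ(𝒜) = { {}, { A }, { B, C }, X }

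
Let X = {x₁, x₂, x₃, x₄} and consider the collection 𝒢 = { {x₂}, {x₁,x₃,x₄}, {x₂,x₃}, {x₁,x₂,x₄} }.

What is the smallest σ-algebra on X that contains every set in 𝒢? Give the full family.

Take S₀ = 𝒢 ∪ {∅, X} = { {}, {x₂}, {x₂,x₃}, {x₁,x₂,x₄}, {x₁,x₃,x₄}, X }.
Step 1. New:
  {x₃}  = {x₁,x₂,x₄}ᶜ
  {x₁,x₄}  = {x₂,x₃}ᶜ
  [8 total]
Step 2: no new sets; the family is a σ-algebra.

Hence σ(𝒢) has 8 members: { {}, {x₂}, {x₃}, {x₁,x₄}, {x₂,x₃}, {x₁,x₂,x₄}, {x₁,x₃,x₄}, X }.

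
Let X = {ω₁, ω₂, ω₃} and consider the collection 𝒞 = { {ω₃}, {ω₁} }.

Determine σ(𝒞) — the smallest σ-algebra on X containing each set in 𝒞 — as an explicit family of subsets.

Seed the family with 𝒞 together with ∅ and X: { {}, {ω₁}, {ω₃}, X }.
Iteration 1: +3 →
  {ω₁, ω₂}  = complement {ω₃}
  {ω₁, ω₃}  = {ω₃} ∪ {ω₁}
  {ω₂, ω₃}  = complement {ω₁}
  (now 7)
Iteration 2 (1 new):
  {ω₂}  = complement {ω₁, ω₃}
  (now 8)
Iteration 3 adds nothing — fixpoint reached.

Hence σ(𝒞) has 8 members: { {}, {ω₁}, {ω₂}, {ω₃}, {ω₁, ω₂}, {ω₁, ω₃}, {ω₂, ω₃}, X }.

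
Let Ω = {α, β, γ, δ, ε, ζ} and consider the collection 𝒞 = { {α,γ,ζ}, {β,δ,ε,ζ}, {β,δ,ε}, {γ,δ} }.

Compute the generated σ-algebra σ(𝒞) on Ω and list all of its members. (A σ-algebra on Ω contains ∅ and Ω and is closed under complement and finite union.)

σ(𝒞) (32 sets): { {}, {α}, {γ}, {δ}, {ζ}, {α,γ}, {α,δ}, {α,ζ}, {β,ε}, {γ,δ}, {γ,ζ}, {δ,ζ}, {α,β,ε}, {α,γ,δ}, {α,γ,ζ}, {α,δ,ζ}, {β,γ,ε}, {β,δ,ε}, {β,ε,ζ}, {γ,δ,ζ}, {α,β,γ,ε}, {α,β,δ,ε}, {α,β,ε,ζ}, {α,γ,δ,ζ}, {β,γ,δ,ε}, {β,γ,ε,ζ}, {β,δ,ε,ζ}, {α,β,γ,δ,ε}, {α,β,γ,ε,ζ}, {α,β,δ,ε,ζ}, {β,γ,δ,ε,ζ}, Ω }

Working:
Seed the family with 𝒞 together with ∅ and Ω: { {}, {γ,δ}, {α,γ,ζ}, {β,δ,ε}, {β,δ,ε,ζ}, Ω }.
Pass 1. New:
  {α,γ}  = ᶜ of {β,δ,ε,ζ}
  {α,β,ε,ζ}  = ᶜ of {γ,δ}
  {α,γ,δ,ζ}  = {γ,δ} ∪ {α,γ,ζ}
  {β,γ,δ,ε}  = {γ,δ} ∪ {β,δ,ε}
  {β,γ,δ,ε,ζ}  = {γ,δ} ∪ {β,δ,ε,ζ}
  [11 total]
Pass 2 (7 new):
  {α}  = ᶜ of {β,γ,δ,ε,ζ}
  {α,ζ}  = ᶜ of {β,γ,δ,ε}
  {β,ε}  = ᶜ of {α,γ,δ,ζ}
  {α,γ,δ}  = {γ,δ} ∪ {α,γ}
  {α,β,γ,δ,ε}  = {β,γ,δ,ε} ∪ {α,γ}
  {α,β,γ,ε,ζ}  = {α,γ,ζ} ∪ {α,β,ε,ζ}
  {α,β,δ,ε,ζ}  = {β,δ,ε,ζ} ∪ {α,β,ε,ζ}
  [18 total]
Pass 3: 7 new —
  {γ}  = ᶜ of {α,β,δ,ε,ζ}
  {δ}  = ᶜ of {α,β,γ,ε,ζ}
  {ζ}  = ᶜ of {α,β,γ,δ,ε}
  {α,β,ε}  = {β,ε} ∪ {α}
  {β,ε,ζ}  = ᶜ of {α,γ,δ}
  {α,β,γ,ε}  = {β,ε} ∪ {α,γ}
  {α,β,δ,ε}  = {β,δ,ε} ∪ {α}
  [25 total]
Pass 4 adds 7:
  {α,δ}  = {α} ∪ {δ}
  {γ,ζ}  = ᶜ of {α,β,δ,ε}
  {δ,ζ}  = ᶜ of {α,β,γ,ε}
  {α,δ,ζ}  = {α,ζ} ∪ {δ}
  {β,γ,ε}  = {β,ε} ∪ {γ}
  {γ,δ,ζ}  = ᶜ of {α,β,ε}
  {β,γ,ε,ζ}  = {β,ε,ζ} ∪ {γ}
  [32 total]
Pass 5: stable.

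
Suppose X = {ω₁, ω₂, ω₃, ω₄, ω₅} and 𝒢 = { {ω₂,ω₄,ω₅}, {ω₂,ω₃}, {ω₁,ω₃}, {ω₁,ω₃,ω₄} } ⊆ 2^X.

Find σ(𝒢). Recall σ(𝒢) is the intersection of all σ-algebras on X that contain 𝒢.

σ(𝒢) (32 sets): { ∅, {ω₁}, {ω₂}, {ω₃}, {ω₄}, {ω₅}, {ω₁,ω₂}, {ω₁,ω₃}, {ω₁,ω₄}, {ω₁,ω₅}, {ω₂,ω₃}, {ω₂,ω₄}, {ω₂,ω₅}, {ω₃,ω₄}, {ω₃,ω₅}, {ω₄,ω₅}, {ω₁,ω₂,ω₃}, {ω₁,ω₂,ω₄}, {ω₁,ω₂,ω₅}, {ω₁,ω₃,ω₄}, {ω₁,ω₃,ω₅}, {ω₁,ω₄,ω₅}, {ω₂,ω₃,ω₄}, {ω₂,ω₃,ω₅}, {ω₂,ω₄,ω₅}, {ω₃,ω₄,ω₅}, {ω₁,ω₂,ω₃,ω₄}, {ω₁,ω₂,ω₃,ω₅}, {ω₁,ω₂,ω₄,ω₅}, {ω₁,ω₃,ω₄,ω₅}, {ω₂,ω₃,ω₄,ω₅}, X }

Working:
Begin from { ∅, {ω₁,ω₃}, {ω₂,ω₃}, {ω₁,ω₃,ω₄}, {ω₂,ω₄,ω₅}, X } (that is, 𝒢 plus ∅ and X).
Iteration 1. New:
  {ω₂,ω₅}  = X∖{ω₁,ω₃,ω₄}
  {ω₁,ω₂,ω₃}  = {ω₂,ω₃} ∪ {ω₁,ω₃}
  {ω₁,ω₄,ω₅}  = X∖{ω₂,ω₃}
  {ω₁,ω₂,ω₃,ω₄}  = {ω₁,ω₃,ω₄} ∪ {ω₂,ω₃}
  {ω₂,ω₃,ω₄,ω₅}  = {ω₂,ω₃} ∪ {ω₂,ω₄,ω₅}
  (now 11)
Iteration 2: 7 new —
  {ω₁}  = X∖{ω₂,ω₃,ω₄,ω₅}
  {ω₅}  = X∖{ω₁,ω₂,ω₃,ω₄}
  {ω₄,ω₅}  = X∖{ω₁,ω₂,ω₃}
  {ω₂,ω₃,ω₅}  = {ω₂,ω₅} ∪ {ω₂,ω₃}
  {ω₁,ω₂,ω₃,ω₅}  = {ω₂,ω₅} ∪ {ω₁,ω₂,ω₃}
  {ω₁,ω₂,ω₄,ω₅}  = {ω₁,ω₄,ω₅} ∪ {ω₂,ω₅}
  {ω₁,ω₃,ω₄,ω₅}  = {ω₁,ω₄,ω₅} ∪ {ω₁,ω₃,ω₄}
  (now 18)
Iteration 3. New:
  {ω₂}  = X∖{ω₁,ω₃,ω₄,ω₅}
  {ω₃}  = X∖{ω₁,ω₂,ω₄,ω₅}
  {ω₄}  = X∖{ω₁,ω₂,ω₃,ω₅}
  {ω₁,ω₄}  = X∖{ω₂,ω₃,ω₅}
  {ω₁,ω₅}  = {ω₅} ∪ {ω₁}
  {ω₁,ω₂,ω₅}  = {ω₂,ω₅} ∪ {ω₁}
  {ω₁,ω₃,ω₅}  = {ω₁,ω₃} ∪ {ω₅}
  (now 25)
Iteration 4 adds 7:
  {ω₁,ω₂}  = {ω₂} ∪ {ω₁}
  {ω₂,ω₄}  = X∖{ω₁,ω₃,ω₅}
  {ω₃,ω₄}  = X∖{ω₁,ω₂,ω₅}
  {ω₃,ω₅}  = {ω₅} ∪ {ω₃}
  {ω₁,ω₂,ω₄}  = {ω₂} ∪ {ω₁,ω₄}
  {ω₂,ω₃,ω₄}  = X∖{ω₁,ω₅}
  {ω₃,ω₄,ω₅}  = {ω₄,ω₅} ∪ {ω₃}
  (now 32)
Iteration 5: no new sets; the family is a σ-algebra.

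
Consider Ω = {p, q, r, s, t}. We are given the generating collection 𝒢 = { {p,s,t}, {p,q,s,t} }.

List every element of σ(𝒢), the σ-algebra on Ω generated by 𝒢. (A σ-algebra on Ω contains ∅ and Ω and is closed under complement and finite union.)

Answer: σ(𝒢) = { {}, {q}, {r}, {q,r}, {p,s,t}, {p,q,s,t}, {p,r,s,t}, Ω }

Derivation:
Seed the family with 𝒢 together with ∅ and Ω: { {}, {p,s,t}, {p,q,s,t}, Ω }.
Step 1 (2 new):
  {r}  = {p,q,s,t}ᶜ
  {q,r}  = {p,s,t}ᶜ
  — 6 sets.
Step 2. New:
  {p,r,s,t}  = {p,s,t} ∪ {r}
  — 7 sets.
Step 3 (1 new):
  {q}  = {p,r,s,t}ᶜ
  — 8 sets.
Step 4 adds nothing — fixpoint reached.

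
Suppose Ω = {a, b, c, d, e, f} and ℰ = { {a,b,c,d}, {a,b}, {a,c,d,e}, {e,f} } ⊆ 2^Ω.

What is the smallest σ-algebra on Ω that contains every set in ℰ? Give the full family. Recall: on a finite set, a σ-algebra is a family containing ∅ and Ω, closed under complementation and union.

Take S₀ = ℰ ∪ {∅, Ω} = { {}, {a,b}, {e,f}, {a,b,c,d}, {a,c,d,e}, Ω }.
Iteration 1: 5 new —
  {b,f}  = ᶜ of {a,c,d,e}
  {a,b,e,f}  = {a,b} ∪ {e,f}
  {c,d,e,f}  = ᶜ of {a,b}
  {a,b,c,d,e}  = {a,c,d,e} ∪ {a,b}
  {a,c,d,e,f}  = {a,c,d,e} ∪ {e,f}
  (now 11)
Iteration 2: 7 new —
  {b}  = ᶜ of {a,c,d,e,f}
  {f}  = ᶜ of {a,b,c,d,e}
  {c,d}  = ᶜ of {a,b,e,f}
  {a,b,f}  = {a,b} ∪ {b,f}
  {b,e,f}  = {e,f} ∪ {b,f}
  {a,b,c,d,f}  = {b,f} ∪ {a,b,c,d}
  {b,c,d,e,f}  = {c,d,e,f} ∪ {b,f}
  (now 18)
Iteration 3 (7 new):
  {a}  = ᶜ of {b,c,d,e,f}
  {e}  = ᶜ of {a,b,c,d,f}
  {a,c,d}  = ᶜ of {b,e,f}
  {b,c,d}  = {c,d} ∪ {b}
  {c,d,e}  = ᶜ of {a,b,f}
  {c,d,f}  = {c,d} ∪ {f}
  {b,c,d,f}  = {c,d} ∪ {b,f}
  (now 25)
Iteration 4: +7 →
  {a,e}  = ᶜ of {b,c,d,f}
  {a,f}  = {f} ∪ {a}
  {b,e}  = {b} ∪ {e}
  {a,b,e}  = ᶜ of {c,d,f}
  {a,e,f}  = ᶜ of {b,c,d}
  {a,c,d,f}  = {f} ∪ {a,c,d}
  {b,c,d,e}  = {c,d,e} ∪ {b,c,d}
  (now 32)
Iteration 5: already closed under ᶜ and ∪.

Therefore σ(ℰ) = { {}, {a}, {b}, {e}, {f}, {a,b}, {a,e}, {a,f}, {b,e}, {b,f}, {c,d}, {e,f}, {a,b,e}, {a,b,f}, {a,c,d}, {a,e,f}, {b,c,d}, {b,e,f}, {c,d,e}, {c,d,f}, {a,b,c,d}, {a,b,e,f}, {a,c,d,e}, {a,c,d,f}, {b,c,d,e}, {b,c,d,f}, {c,d,e,f}, {a,b,c,d,e}, {a,b,c,d,f}, {a,c,d,e,f}, {b,c,d,e,f}, Ω } (|σ(ℰ)| = 32).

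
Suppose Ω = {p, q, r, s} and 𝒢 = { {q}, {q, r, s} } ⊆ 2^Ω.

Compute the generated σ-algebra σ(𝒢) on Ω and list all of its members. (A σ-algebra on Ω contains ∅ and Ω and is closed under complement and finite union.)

Take S₀ = 𝒢 ∪ {∅, Ω} = { ∅, {q}, {q, r, s}, Ω }.
Step 1 (2 new):
  {p}  = ᶜ of {q, r, s}
  {p, r, s}  = ᶜ of {q}
  [6 total]
Step 2 adds 1:
  {p, q}  = {q} ∪ {p}
  [7 total]
Step 3 (1 new):
  {r, s}  = ᶜ of {p, q}
  [8 total]
Step 4: no new sets; the family is a σ-algebra.

|σ(𝒢)| = 8.  σ(𝒢) = { ∅, {p}, {q}, {p, q}, {r, s}, {p, r, s}, {q, r, s}, Ω }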